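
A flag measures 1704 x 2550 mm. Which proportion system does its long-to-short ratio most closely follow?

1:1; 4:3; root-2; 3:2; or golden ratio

Ratio = 2550 / 1704 ≈ 1.496.
Distances: 1:1 1.000 (Δ 0.496); 4:3 1.333 (Δ 0.163); root-2 1.414 (Δ 0.082); 3:2 1.500 (Δ 0.004); golden ratio 1.618 (Δ 0.122).

3:2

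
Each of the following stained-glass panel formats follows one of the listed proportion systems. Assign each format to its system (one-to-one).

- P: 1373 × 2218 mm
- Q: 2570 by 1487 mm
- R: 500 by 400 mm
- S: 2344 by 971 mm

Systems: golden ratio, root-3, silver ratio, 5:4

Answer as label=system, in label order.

Ratios: P ≈ 1.615; Q ≈ 1.728; R ≈ 1.250; S ≈ 2.414.
Targets: golden ratio ≈ 1.618; root-3 ≈ 1.732; silver ratio ≈ 2.414; 5:4 ≈ 1.250.

P=golden ratio, Q=root-3, R=5:4, S=silver ratio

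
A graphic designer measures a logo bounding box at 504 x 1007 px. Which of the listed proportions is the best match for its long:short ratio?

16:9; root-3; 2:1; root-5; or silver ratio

Ratio = 1007 / 504 ≈ 1.998.
Distances: 16:9 1.778 (Δ 0.220); root-3 1.732 (Δ 0.266); 2:1 2.000 (Δ 0.002); root-5 2.236 (Δ 0.238); silver ratio 2.414 (Δ 0.416).

2:1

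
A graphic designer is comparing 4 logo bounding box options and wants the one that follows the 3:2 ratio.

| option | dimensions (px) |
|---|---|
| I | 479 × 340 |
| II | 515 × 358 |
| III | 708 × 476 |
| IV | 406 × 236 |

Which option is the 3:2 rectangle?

Target 3:2 ≈ 1.500.
I: 1.409 (Δ0.091)  II: 1.439 (Δ0.061)  III: 1.487 (Δ0.013)  IV: 1.720 (Δ0.220)

III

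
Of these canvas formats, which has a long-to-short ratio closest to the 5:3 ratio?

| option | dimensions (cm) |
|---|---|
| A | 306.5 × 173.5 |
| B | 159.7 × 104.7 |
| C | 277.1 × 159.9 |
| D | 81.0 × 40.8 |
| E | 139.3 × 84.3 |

Ratios (long/short): A ≈ 1.767; B ≈ 1.525; C ≈ 1.733; D ≈ 1.985; E ≈ 1.652.
5:3 ≈ 1.667; option E is nearest (Δ 0.015).

E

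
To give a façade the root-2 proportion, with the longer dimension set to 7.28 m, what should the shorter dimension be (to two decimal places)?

5.15 m

root-2 ≈ 1.41421.
Shorter side = 7.28 ÷ 1.41421 ≈ 5.1478 → 5.15 m.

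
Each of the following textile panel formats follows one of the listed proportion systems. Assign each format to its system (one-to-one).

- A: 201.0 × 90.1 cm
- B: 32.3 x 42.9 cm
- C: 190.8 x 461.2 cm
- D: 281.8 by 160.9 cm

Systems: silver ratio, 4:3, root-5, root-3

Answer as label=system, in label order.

A=root-5, B=4:3, C=silver ratio, D=root-3

Ratios: A ≈ 2.231; B ≈ 1.328; C ≈ 2.417; D ≈ 1.751.
Targets: silver ratio ≈ 2.414; 4:3 ≈ 1.333; root-5 ≈ 2.236; root-3 ≈ 1.732.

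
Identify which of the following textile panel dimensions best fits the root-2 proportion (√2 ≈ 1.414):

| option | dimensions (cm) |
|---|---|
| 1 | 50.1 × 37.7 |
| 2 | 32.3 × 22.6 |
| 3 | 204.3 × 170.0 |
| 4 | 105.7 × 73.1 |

Ratios (long/short): 1 ≈ 1.329; 2 ≈ 1.429; 3 ≈ 1.202; 4 ≈ 1.446.
root-2 ≈ 1.414; option 2 is nearest (Δ 0.015).

2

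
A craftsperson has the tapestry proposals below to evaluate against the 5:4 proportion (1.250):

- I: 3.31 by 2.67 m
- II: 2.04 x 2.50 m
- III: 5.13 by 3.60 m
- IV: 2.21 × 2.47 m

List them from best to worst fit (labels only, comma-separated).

Ratios: I = 3.31 / 2.67 ≈ 1.240; II = 2.50 / 2.04 ≈ 1.225; III = 5.13 / 3.60 ≈ 1.425; IV = 2.47 / 2.21 ≈ 1.118.
|Δ from 1.250|: I 0.010; II 0.025; III 0.175; IV 0.132.

I, II, IV, III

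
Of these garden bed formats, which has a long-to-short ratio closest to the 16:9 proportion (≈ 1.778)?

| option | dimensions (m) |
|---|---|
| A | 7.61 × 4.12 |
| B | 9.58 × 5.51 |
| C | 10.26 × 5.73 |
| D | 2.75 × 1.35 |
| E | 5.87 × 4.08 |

Target 16:9 ≈ 1.778.
A: 1.847 (Δ0.069)  B: 1.739 (Δ0.039)  C: 1.791 (Δ0.013)  D: 2.037 (Δ0.259)  E: 1.439 (Δ0.339)

C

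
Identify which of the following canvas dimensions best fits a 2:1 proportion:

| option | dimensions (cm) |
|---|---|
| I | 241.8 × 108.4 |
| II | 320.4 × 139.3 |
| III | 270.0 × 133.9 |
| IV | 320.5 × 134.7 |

Target 2:1 ≈ 2.000.
I: 2.231 (Δ0.231)  II: 2.300 (Δ0.300)  III: 2.016 (Δ0.016)  IV: 2.379 (Δ0.379)

III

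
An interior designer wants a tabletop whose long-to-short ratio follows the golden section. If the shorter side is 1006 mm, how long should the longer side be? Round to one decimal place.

golden ratio ≈ 1.61803.
Longer side = 1006 × 1.61803 ≈ 1627.738 → 1627.7 mm.

1627.7 mm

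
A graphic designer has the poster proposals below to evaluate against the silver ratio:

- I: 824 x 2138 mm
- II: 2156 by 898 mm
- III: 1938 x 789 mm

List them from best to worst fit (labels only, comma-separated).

Ratios: I = 2138 / 824 ≈ 2.595; II = 2156 / 898 ≈ 2.401; III = 1938 / 789 ≈ 2.456.
|Δ from 2.414|: I 0.181; II 0.013; III 0.042.

II, III, I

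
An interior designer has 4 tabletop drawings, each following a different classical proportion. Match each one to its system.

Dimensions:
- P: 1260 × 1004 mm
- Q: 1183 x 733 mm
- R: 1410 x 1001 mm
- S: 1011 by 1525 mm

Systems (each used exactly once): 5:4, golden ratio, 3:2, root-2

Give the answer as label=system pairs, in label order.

Ratios: P ≈ 1.255; Q ≈ 1.614; R ≈ 1.409; S ≈ 1.508.
Targets: 5:4 ≈ 1.250; golden ratio ≈ 1.618; 3:2 ≈ 1.500; root-2 ≈ 1.414.

P=5:4, Q=golden ratio, R=root-2, S=3:2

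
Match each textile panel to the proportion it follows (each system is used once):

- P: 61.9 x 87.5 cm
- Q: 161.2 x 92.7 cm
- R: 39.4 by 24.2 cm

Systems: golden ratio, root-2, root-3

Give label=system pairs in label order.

P=root-2, Q=root-3, R=golden ratio

Ratios: P ≈ 1.414; Q ≈ 1.739; R ≈ 1.628.
Targets: golden ratio ≈ 1.618; root-2 ≈ 1.414; root-3 ≈ 1.732.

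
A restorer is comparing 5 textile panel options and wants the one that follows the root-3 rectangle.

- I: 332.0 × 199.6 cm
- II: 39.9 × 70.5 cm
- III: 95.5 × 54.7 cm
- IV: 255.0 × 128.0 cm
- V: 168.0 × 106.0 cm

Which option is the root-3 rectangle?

Ratios (long/short): I ≈ 1.663; II ≈ 1.767; III ≈ 1.746; IV ≈ 1.992; V ≈ 1.585.
root-3 ≈ 1.732; option III is nearest (Δ 0.014).

III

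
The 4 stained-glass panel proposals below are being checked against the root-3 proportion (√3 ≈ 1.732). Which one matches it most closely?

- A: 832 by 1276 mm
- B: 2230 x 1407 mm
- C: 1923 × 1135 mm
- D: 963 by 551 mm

D

Ratios (long/short): A ≈ 1.534; B ≈ 1.585; C ≈ 1.694; D ≈ 1.748.
root-3 ≈ 1.732; option D is nearest (Δ 0.016).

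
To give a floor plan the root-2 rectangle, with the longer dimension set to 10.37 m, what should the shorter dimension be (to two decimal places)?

root-2 ≈ 1.41421.
Shorter side = 10.37 ÷ 1.41421 ≈ 7.3327 → 7.33 m.

7.33 m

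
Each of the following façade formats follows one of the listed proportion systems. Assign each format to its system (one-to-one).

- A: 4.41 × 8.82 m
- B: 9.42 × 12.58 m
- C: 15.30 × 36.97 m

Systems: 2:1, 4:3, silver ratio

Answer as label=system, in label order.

A = 8.82/4.41 ≈ 2.000 → 2:1 (2.000)
B = 12.58/9.42 ≈ 1.335 → 4:3 (1.333)
C = 36.97/15.30 ≈ 2.416 → silver ratio (2.414)

A=2:1, B=4:3, C=silver ratio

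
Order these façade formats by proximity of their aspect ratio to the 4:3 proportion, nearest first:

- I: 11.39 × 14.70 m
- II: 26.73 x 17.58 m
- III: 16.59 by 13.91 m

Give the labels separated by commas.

I: 14.70/11.39 ≈ 1.291 → |1.291 − 1.333| = 0.042
II: 26.73/17.58 ≈ 1.520 → |1.520 − 1.333| = 0.187
III: 16.59/13.91 ≈ 1.193 → |1.193 − 1.333| = 0.140

I, III, II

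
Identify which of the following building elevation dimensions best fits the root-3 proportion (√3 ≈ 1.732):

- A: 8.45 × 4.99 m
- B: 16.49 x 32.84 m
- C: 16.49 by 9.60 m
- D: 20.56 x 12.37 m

C

Target root-3 ≈ 1.732.
A: 1.693 (Δ0.039)  B: 1.992 (Δ0.260)  C: 1.718 (Δ0.014)  D: 1.662 (Δ0.070)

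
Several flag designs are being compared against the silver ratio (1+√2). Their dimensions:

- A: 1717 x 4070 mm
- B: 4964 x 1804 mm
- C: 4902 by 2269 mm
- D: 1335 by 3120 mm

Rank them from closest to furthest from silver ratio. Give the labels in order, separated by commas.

Ratios: A = 4070 / 1717 ≈ 2.370; B = 4964 / 1804 ≈ 2.752; C = 4902 / 2269 ≈ 2.160; D = 3120 / 1335 ≈ 2.337.
|Δ from 2.414|: A 0.044; B 0.338; C 0.254; D 0.077.

A, D, C, B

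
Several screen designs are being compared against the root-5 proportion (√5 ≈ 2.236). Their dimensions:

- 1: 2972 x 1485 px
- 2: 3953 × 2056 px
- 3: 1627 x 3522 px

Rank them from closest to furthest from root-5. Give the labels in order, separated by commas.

3, 1, 2

Ratios: 1 = 2972 / 1485 ≈ 2.001; 2 = 3953 / 2056 ≈ 1.923; 3 = 3522 / 1627 ≈ 2.165.
|Δ from 2.236|: 1 0.235; 2 0.313; 3 0.071.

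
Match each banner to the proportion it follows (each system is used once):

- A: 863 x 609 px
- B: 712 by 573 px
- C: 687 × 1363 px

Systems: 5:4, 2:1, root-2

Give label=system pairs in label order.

A=root-2, B=5:4, C=2:1

A = 863/609 ≈ 1.417 → root-2 (1.414)
B = 712/573 ≈ 1.243 → 5:4 (1.250)
C = 1363/687 ≈ 1.984 → 2:1 (2.000)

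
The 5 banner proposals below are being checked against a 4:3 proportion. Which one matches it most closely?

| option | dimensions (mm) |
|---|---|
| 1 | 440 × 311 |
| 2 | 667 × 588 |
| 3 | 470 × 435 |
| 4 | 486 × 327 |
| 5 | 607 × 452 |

Target 4:3 ≈ 1.333.
1: 1.415 (Δ0.082)  2: 1.134 (Δ0.199)  3: 1.080 (Δ0.253)  4: 1.486 (Δ0.153)  5: 1.343 (Δ0.010)

5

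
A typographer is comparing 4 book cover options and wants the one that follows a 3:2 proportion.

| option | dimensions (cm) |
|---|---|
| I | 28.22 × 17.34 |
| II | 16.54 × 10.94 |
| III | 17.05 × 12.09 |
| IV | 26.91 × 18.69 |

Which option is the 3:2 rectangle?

II

Ratios (long/short): I ≈ 1.627; II ≈ 1.512; III ≈ 1.410; IV ≈ 1.440.
3:2 ≈ 1.500; option II is nearest (Δ 0.012).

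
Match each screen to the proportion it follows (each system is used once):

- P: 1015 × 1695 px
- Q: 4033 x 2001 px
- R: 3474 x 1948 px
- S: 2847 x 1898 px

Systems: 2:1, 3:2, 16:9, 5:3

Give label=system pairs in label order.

Ratios: P ≈ 1.670; Q ≈ 2.015; R ≈ 1.783; S ≈ 1.500.
Targets: 2:1 ≈ 2.000; 3:2 ≈ 1.500; 16:9 ≈ 1.778; 5:3 ≈ 1.667.

P=5:3, Q=2:1, R=16:9, S=3:2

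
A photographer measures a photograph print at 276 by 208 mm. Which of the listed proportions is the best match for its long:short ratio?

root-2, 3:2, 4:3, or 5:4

276/208 ≈ 1.327. Nearest candidates are 4:3 (1.333, off by 0.006) and 5:4 (1.250, off by 0.077).

4:3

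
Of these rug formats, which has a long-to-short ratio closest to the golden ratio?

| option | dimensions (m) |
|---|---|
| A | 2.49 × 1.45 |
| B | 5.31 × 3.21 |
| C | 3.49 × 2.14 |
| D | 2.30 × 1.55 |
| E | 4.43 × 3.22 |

C

Target golden ratio ≈ 1.618.
A: 1.717 (Δ0.099)  B: 1.654 (Δ0.036)  C: 1.631 (Δ0.013)  D: 1.484 (Δ0.134)  E: 1.376 (Δ0.242)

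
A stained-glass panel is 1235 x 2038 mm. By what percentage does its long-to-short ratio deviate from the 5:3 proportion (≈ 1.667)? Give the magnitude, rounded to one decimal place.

1.0%

Ratio = 2038 / 1235 ≈ 1.6502.
Ideal 5:3 ≈ 1.6667. |1.6502 − 1.6667| / 1.6667 ≈ 0.99% → 1.0%.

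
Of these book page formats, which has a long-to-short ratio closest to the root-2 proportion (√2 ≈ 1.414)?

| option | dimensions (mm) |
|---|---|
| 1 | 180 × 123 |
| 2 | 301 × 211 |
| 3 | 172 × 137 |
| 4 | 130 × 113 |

2

Ratios (long/short): 1 ≈ 1.463; 2 ≈ 1.427; 3 ≈ 1.255; 4 ≈ 1.150.
root-2 ≈ 1.414; option 2 is nearest (Δ 0.013).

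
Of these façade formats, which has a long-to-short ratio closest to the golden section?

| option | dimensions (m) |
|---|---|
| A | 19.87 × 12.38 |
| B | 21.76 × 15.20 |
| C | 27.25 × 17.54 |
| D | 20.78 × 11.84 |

A

Ratios (long/short): A ≈ 1.605; B ≈ 1.432; C ≈ 1.554; D ≈ 1.755.
golden ratio ≈ 1.618; option A is nearest (Δ 0.013).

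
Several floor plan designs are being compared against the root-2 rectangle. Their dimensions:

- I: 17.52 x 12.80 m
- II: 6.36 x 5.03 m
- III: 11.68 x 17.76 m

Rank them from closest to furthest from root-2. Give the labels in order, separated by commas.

I, III, II

Ratios: I = 17.52 / 12.80 ≈ 1.369; II = 6.36 / 5.03 ≈ 1.264; III = 17.76 / 11.68 ≈ 1.521.
|Δ from 1.414|: I 0.045; II 0.150; III 0.107.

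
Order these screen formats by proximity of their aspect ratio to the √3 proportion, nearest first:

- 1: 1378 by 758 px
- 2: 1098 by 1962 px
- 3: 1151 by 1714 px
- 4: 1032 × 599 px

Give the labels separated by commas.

1: 1378/758 ≈ 1.818 → |1.818 − 1.732| = 0.086
2: 1962/1098 ≈ 1.787 → |1.787 − 1.732| = 0.055
3: 1714/1151 ≈ 1.489 → |1.489 − 1.732| = 0.243
4: 1032/599 ≈ 1.723 → |1.723 − 1.732| = 0.009

4, 2, 1, 3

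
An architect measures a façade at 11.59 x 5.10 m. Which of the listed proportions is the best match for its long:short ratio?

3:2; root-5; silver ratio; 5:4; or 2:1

root-5

Ratio = 11.59 / 5.10 ≈ 2.273.
Distances: 3:2 1.500 (Δ 0.773); root-5 2.236 (Δ 0.037); silver ratio 2.414 (Δ 0.141); 5:4 1.250 (Δ 1.023); 2:1 2.000 (Δ 0.273).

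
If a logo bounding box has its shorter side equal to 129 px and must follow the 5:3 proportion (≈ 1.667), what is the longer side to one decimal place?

5:3 ≈ 1.66667.
Longer side = 129 × 1.66667 ≈ 215.000 → 215.0 px.

215.0 px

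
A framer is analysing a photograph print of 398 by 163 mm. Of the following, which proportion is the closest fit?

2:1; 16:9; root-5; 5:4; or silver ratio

silver ratio

398/163 ≈ 2.442. Nearest candidates are silver ratio (2.414, off by 0.028) and root-5 (2.236, off by 0.206).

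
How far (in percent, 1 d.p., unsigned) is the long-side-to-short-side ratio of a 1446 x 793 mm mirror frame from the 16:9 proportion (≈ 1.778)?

2.6%

Ratio = 1446 / 793 ≈ 1.8235.
Ideal 16:9 ≈ 1.7778. |1.8235 − 1.7778| / 1.7778 ≈ 2.57% → 2.6%.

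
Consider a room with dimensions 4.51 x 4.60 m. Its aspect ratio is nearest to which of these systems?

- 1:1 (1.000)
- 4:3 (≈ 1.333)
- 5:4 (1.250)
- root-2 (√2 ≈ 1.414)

1:1

4.60/4.51 ≈ 1.020. Nearest candidates are 1:1 (1.000, off by 0.020) and 5:4 (1.250, off by 0.230).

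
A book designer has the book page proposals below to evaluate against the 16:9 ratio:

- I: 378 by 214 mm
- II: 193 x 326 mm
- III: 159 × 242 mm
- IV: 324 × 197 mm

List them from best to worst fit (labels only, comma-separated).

Ratios: I = 378 / 214 ≈ 1.766; II = 326 / 193 ≈ 1.689; III = 242 / 159 ≈ 1.522; IV = 324 / 197 ≈ 1.645.
|Δ from 1.778|: I 0.012; II 0.089; III 0.256; IV 0.133.

I, II, IV, III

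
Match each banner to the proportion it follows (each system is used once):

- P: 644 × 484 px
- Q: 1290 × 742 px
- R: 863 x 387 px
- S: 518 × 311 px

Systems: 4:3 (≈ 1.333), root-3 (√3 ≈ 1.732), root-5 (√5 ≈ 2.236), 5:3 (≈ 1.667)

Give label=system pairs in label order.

P = 644/484 ≈ 1.331 → 4:3 (1.333)
Q = 1290/742 ≈ 1.739 → root-3 (1.732)
R = 863/387 ≈ 2.230 → root-5 (2.236)
S = 518/311 ≈ 1.666 → 5:3 (1.667)

P=4:3, Q=root-3, R=root-5, S=5:3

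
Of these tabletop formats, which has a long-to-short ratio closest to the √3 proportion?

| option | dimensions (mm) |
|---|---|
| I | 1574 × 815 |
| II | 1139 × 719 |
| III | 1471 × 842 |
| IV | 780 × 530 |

Ratios (long/short): I ≈ 1.931; II ≈ 1.584; III ≈ 1.747; IV ≈ 1.472.
root-3 ≈ 1.732; option III is nearest (Δ 0.015).

III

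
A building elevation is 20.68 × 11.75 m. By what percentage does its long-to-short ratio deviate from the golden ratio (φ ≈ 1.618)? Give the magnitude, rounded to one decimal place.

Ratio = 20.68 / 11.75 ≈ 1.7600.
Ideal golden ratio ≈ 1.6180. |1.7600 − 1.6180| / 1.6180 ≈ 8.78% → 8.8%.

8.8%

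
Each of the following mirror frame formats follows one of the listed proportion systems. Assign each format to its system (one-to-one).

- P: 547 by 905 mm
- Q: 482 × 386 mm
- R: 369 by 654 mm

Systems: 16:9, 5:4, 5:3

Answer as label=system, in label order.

Ratios: P ≈ 1.654; Q ≈ 1.249; R ≈ 1.772.
Targets: 16:9 ≈ 1.778; 5:4 ≈ 1.250; 5:3 ≈ 1.667.

P=5:3, Q=5:4, R=16:9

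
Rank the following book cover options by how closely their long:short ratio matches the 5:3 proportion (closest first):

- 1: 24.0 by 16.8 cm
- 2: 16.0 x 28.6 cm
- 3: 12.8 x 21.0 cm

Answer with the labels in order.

3, 2, 1

Ratios: 1 = 24.0 / 16.8 ≈ 1.429; 2 = 28.6 / 16.0 ≈ 1.788; 3 = 21.0 / 12.8 ≈ 1.641.
|Δ from 1.667|: 1 0.238; 2 0.121; 3 0.026.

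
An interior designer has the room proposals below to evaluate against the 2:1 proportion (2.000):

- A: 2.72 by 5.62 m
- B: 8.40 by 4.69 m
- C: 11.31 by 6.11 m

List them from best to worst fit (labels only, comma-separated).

Ratios: A = 5.62 / 2.72 ≈ 2.066; B = 8.40 / 4.69 ≈ 1.791; C = 11.31 / 6.11 ≈ 1.851.
|Δ from 2.000|: A 0.066; B 0.209; C 0.149.

A, C, B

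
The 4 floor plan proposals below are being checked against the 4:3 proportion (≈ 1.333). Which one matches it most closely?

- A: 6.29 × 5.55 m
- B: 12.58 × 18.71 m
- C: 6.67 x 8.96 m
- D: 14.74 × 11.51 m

C

Ratios (long/short): A ≈ 1.133; B ≈ 1.487; C ≈ 1.343; D ≈ 1.281.
4:3 ≈ 1.333; option C is nearest (Δ 0.010).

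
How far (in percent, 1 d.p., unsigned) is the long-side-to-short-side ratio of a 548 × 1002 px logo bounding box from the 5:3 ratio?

9.7%

Ratio = 1002 / 548 ≈ 1.8285.
Ideal 5:3 ≈ 1.6667. |1.8285 − 1.6667| / 1.6667 ≈ 9.71% → 9.7%.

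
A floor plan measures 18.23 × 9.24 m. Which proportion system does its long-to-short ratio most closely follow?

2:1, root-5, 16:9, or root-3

2:1

18.23/9.24 ≈ 1.973. Nearest candidates are 2:1 (2.000, off by 0.027) and 16:9 (1.778, off by 0.195).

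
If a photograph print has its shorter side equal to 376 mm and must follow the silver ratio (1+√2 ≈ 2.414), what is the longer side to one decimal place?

907.7 mm

silver ratio ≈ 2.41421.
Longer side = 376 × 2.41421 ≈ 907.743 → 907.7 mm.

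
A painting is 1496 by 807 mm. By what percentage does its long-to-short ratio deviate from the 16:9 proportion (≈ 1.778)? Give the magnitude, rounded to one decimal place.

Ratio = 1496 / 807 ≈ 1.8538.
Ideal 16:9 ≈ 1.7778. |1.8538 − 1.7778| / 1.7778 ≈ 4.27% → 4.3%.

4.3%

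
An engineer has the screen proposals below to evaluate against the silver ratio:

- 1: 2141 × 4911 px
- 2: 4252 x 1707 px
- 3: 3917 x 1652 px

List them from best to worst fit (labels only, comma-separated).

3, 2, 1

Ratios: 1 = 4911 / 2141 ≈ 2.294; 2 = 4252 / 1707 ≈ 2.491; 3 = 3917 / 1652 ≈ 2.371.
|Δ from 2.414|: 1 0.120; 2 0.077; 3 0.043.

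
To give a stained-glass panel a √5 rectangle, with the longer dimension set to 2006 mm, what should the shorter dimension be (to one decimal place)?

897.1 mm

root-5 ≈ 2.23607.
Shorter side = 2006 ÷ 2.23607 ≈ 897.110 → 897.1 mm.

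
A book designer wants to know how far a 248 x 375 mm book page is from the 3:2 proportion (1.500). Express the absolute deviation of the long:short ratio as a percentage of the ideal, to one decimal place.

0.8%

Ratio = 375 / 248 ≈ 1.5121.
Ideal 3:2 = 1.5000. |1.5121 − 1.5000| / 1.5000 ≈ 0.81% → 0.8%.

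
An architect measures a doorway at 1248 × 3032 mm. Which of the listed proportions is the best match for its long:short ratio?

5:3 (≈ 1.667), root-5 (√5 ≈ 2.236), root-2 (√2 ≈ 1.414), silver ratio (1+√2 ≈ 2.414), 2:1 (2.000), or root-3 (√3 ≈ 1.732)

3032/1248 ≈ 2.429. Nearest candidates are silver ratio (2.414, off by 0.015) and root-5 (2.236, off by 0.193).

silver ratio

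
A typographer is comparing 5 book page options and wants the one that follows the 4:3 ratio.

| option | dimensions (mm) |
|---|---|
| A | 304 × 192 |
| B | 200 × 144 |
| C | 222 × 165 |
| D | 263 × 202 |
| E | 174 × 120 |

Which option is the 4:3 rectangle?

Target 4:3 ≈ 1.333.
A: 1.583 (Δ0.250)  B: 1.389 (Δ0.056)  C: 1.345 (Δ0.012)  D: 1.302 (Δ0.031)  E: 1.450 (Δ0.117)

C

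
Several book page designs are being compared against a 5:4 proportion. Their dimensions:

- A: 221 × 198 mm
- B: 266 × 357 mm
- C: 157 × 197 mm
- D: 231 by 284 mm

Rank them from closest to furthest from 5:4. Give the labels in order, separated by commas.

C, D, B, A

Ratios: A = 221 / 198 ≈ 1.116; B = 357 / 266 ≈ 1.342; C = 197 / 157 ≈ 1.255; D = 284 / 231 ≈ 1.229.
|Δ from 1.250|: A 0.134; B 0.092; C 0.005; D 0.021.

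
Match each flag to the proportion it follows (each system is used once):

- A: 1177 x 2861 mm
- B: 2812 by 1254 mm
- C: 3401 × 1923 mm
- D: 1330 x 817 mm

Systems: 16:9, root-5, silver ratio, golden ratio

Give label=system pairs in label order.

A=silver ratio, B=root-5, C=16:9, D=golden ratio

A = 2861/1177 ≈ 2.431 → silver ratio (2.414)
B = 2812/1254 ≈ 2.242 → root-5 (2.236)
C = 3401/1923 ≈ 1.769 → 16:9 (1.778)
D = 1330/817 ≈ 1.628 → golden ratio (1.618)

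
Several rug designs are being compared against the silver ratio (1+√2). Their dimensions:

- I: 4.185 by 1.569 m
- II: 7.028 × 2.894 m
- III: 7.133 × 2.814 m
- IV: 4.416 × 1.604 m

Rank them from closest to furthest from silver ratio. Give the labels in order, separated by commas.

Ratios: I = 4.185 / 1.569 ≈ 2.667; II = 7.028 / 2.894 ≈ 2.428; III = 7.133 / 2.814 ≈ 2.535; IV = 4.416 / 1.604 ≈ 2.753.
|Δ from 2.414|: I 0.253; II 0.014; III 0.121; IV 0.339.

II, III, I, IV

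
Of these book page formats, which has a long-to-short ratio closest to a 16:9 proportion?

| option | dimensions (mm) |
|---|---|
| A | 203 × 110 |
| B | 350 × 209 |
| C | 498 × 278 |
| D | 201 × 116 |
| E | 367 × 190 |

Ratios (long/short): A ≈ 1.845; B ≈ 1.675; C ≈ 1.791; D ≈ 1.733; E ≈ 1.932.
16:9 ≈ 1.778; option C is nearest (Δ 0.013).

C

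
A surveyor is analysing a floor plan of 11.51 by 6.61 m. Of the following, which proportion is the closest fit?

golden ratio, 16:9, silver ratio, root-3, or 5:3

root-3

11.51/6.61 ≈ 1.741. Nearest candidates are root-3 (1.732, off by 0.009) and 16:9 (1.778, off by 0.037).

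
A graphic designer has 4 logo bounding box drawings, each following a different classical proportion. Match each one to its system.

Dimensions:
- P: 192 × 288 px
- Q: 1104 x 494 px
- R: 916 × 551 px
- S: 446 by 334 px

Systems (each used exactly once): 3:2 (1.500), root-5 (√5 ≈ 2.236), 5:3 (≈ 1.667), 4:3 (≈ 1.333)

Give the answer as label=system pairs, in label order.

P=3:2, Q=root-5, R=5:3, S=4:3

Ratios: P ≈ 1.500; Q ≈ 2.235; R ≈ 1.662; S ≈ 1.335.
Targets: 3:2 ≈ 1.500; root-5 ≈ 2.236; 5:3 ≈ 1.667; 4:3 ≈ 1.333.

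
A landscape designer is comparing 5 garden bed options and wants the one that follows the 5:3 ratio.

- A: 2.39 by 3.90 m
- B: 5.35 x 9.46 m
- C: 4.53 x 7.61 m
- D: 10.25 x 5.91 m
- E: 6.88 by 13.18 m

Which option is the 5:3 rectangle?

Target 5:3 ≈ 1.667.
A: 1.632 (Δ0.035)  B: 1.768 (Δ0.101)  C: 1.680 (Δ0.013)  D: 1.734 (Δ0.067)  E: 1.916 (Δ0.249)

C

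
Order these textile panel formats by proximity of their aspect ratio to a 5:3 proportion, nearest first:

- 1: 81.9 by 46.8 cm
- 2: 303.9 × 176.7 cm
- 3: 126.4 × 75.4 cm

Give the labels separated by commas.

Ratios: 1 = 81.9 / 46.8 ≈ 1.750; 2 = 303.9 / 176.7 ≈ 1.720; 3 = 126.4 / 75.4 ≈ 1.676.
|Δ from 1.667|: 1 0.083; 2 0.053; 3 0.009.

3, 2, 1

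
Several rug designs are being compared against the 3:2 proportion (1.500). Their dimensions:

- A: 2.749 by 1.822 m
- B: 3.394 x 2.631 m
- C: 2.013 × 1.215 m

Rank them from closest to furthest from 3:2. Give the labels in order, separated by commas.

Ratios: A = 2.749 / 1.822 ≈ 1.509; B = 3.394 / 2.631 ≈ 1.290; C = 2.013 / 1.215 ≈ 1.657.
|Δ from 1.500|: A 0.009; B 0.210; C 0.157.

A, C, B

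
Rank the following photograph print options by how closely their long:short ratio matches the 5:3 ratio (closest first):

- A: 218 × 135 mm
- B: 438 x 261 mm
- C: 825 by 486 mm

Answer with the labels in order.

B, C, A

Ratios: A = 218 / 135 ≈ 1.615; B = 438 / 261 ≈ 1.678; C = 825 / 486 ≈ 1.698.
|Δ from 1.667|: A 0.052; B 0.011; C 0.031.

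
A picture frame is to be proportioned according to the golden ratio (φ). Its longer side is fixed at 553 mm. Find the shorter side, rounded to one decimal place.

341.8 mm

golden ratio ≈ 1.61803.
Shorter side = 553 ÷ 1.61803 ≈ 341.774 → 341.8 mm.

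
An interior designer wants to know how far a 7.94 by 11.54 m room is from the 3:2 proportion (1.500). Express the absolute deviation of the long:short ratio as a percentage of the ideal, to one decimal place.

Ratio = 11.54 / 7.94 ≈ 1.4534.
Ideal 3:2 = 1.5000. |1.4534 − 1.5000| / 1.5000 ≈ 3.11% → 3.1%.

3.1%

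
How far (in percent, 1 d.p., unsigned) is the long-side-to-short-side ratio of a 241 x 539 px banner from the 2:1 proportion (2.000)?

Ratio = 539 / 241 ≈ 2.2365.
Ideal 2:1 = 2.0000. |2.2365 − 2.0000| / 2.0000 ≈ 11.82% → 11.8%.

11.8%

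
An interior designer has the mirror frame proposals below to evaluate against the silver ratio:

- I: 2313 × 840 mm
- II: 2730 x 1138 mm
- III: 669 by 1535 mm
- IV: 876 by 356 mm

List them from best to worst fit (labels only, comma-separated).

II, IV, III, I

I: 2313/840 ≈ 2.754 → |2.754 − 2.414| = 0.340
II: 2730/1138 ≈ 2.399 → |2.399 − 2.414| = 0.015
III: 1535/669 ≈ 2.294 → |2.294 − 2.414| = 0.120
IV: 876/356 ≈ 2.461 → |2.461 − 2.414| = 0.047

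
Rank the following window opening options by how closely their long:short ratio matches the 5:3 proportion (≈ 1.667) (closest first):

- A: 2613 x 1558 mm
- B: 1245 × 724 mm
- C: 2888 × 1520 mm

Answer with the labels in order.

A, B, C

A: 2613/1558 ≈ 1.677 → |1.677 − 1.667| = 0.010
B: 1245/724 ≈ 1.720 → |1.720 − 1.667| = 0.053
C: 2888/1520 ≈ 1.900 → |1.900 − 1.667| = 0.233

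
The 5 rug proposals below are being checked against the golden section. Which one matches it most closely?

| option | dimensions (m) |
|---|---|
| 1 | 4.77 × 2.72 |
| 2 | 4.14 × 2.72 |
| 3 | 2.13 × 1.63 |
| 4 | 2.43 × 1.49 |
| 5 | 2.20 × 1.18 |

Ratios (long/short): 1 ≈ 1.754; 2 ≈ 1.522; 3 ≈ 1.307; 4 ≈ 1.631; 5 ≈ 1.864.
golden ratio ≈ 1.618; option 4 is nearest (Δ 0.013).

4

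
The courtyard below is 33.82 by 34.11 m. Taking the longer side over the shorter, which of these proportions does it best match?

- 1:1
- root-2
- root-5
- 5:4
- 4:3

1:1

Ratio = 34.11 / 33.82 ≈ 1.009.
Distances: 1:1 1.000 (Δ 0.009); root-2 1.414 (Δ 0.405); root-5 2.236 (Δ 1.227); 5:4 1.250 (Δ 0.241); 4:3 1.333 (Δ 0.324).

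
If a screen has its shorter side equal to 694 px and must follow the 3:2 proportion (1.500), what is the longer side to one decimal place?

1041.0 px

3:2 = 1.50000.
Longer side = 694 × 1.50000 ≈ 1041.000 → 1041.0 px.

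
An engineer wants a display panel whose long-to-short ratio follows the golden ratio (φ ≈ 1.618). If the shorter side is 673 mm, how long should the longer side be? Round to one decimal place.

golden ratio ≈ 1.61803.
Longer side = 673 × 1.61803 ≈ 1088.934 → 1088.9 mm.

1088.9 mm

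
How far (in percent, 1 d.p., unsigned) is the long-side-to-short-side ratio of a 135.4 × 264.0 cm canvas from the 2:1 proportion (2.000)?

Ratio = 264.0 / 135.4 ≈ 1.9498.
Ideal 2:1 = 2.0000. |1.9498 − 2.0000| / 2.0000 ≈ 2.51% → 2.5%.

2.5%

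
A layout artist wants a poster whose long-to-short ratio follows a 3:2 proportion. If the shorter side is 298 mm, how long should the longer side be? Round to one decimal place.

447.0 mm

3:2 = 1.50000.
Longer side = 298 × 1.50000 ≈ 447.000 → 447.0 mm.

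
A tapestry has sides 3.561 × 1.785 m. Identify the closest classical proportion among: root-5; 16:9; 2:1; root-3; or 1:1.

3.561/1.785 ≈ 1.995. Nearest candidates are 2:1 (2.000, off by 0.005) and 16:9 (1.778, off by 0.217).

2:1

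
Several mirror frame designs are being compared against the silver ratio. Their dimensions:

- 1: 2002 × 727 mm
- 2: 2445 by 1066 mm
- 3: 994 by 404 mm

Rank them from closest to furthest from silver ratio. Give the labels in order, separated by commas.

3, 2, 1

Ratios: 1 = 2002 / 727 ≈ 2.754; 2 = 2445 / 1066 ≈ 2.294; 3 = 994 / 404 ≈ 2.460.
|Δ from 2.414|: 1 0.340; 2 0.120; 3 0.046.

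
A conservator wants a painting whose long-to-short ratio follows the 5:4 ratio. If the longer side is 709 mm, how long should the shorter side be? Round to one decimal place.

5:4 = 1.25000.
Shorter side = 709 ÷ 1.25000 ≈ 567.200 → 567.2 mm.

567.2 mm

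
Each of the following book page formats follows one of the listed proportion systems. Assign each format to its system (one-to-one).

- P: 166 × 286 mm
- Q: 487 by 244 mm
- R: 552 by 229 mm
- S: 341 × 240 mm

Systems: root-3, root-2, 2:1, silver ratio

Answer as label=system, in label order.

P=root-3, Q=2:1, R=silver ratio, S=root-2

Ratios: P ≈ 1.723; Q ≈ 1.996; R ≈ 2.410; S ≈ 1.421.
Targets: root-3 ≈ 1.732; root-2 ≈ 1.414; 2:1 ≈ 2.000; silver ratio ≈ 2.414.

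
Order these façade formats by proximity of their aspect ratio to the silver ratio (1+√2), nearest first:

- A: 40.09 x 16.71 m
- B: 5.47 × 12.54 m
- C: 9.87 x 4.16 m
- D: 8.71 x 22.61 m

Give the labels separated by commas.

A, C, B, D

Ratios: A = 40.09 / 16.71 ≈ 2.399; B = 12.54 / 5.47 ≈ 2.293; C = 9.87 / 4.16 ≈ 2.373; D = 22.61 / 8.71 ≈ 2.596.
|Δ from 2.414|: A 0.015; B 0.121; C 0.041; D 0.182.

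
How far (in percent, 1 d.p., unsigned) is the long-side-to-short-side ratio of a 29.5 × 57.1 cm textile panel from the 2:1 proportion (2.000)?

Ratio = 57.1 / 29.5 ≈ 1.9356.
Ideal 2:1 = 2.0000. |1.9356 − 2.0000| / 2.0000 ≈ 3.22% → 3.2%.

3.2%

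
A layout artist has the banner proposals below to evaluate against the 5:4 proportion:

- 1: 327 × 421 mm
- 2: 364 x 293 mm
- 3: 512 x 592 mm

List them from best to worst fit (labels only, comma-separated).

Ratios: 1 = 421 / 327 ≈ 1.287; 2 = 364 / 293 ≈ 1.242; 3 = 592 / 512 ≈ 1.156.
|Δ from 1.250|: 1 0.037; 2 0.008; 3 0.094.

2, 1, 3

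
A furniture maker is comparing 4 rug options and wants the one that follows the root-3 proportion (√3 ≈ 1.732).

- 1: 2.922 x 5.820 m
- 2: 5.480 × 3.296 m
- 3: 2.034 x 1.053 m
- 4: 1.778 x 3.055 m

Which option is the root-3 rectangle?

Ratios (long/short): 1 ≈ 1.992; 2 ≈ 1.663; 3 ≈ 1.932; 4 ≈ 1.718.
root-3 ≈ 1.732; option 4 is nearest (Δ 0.014).

4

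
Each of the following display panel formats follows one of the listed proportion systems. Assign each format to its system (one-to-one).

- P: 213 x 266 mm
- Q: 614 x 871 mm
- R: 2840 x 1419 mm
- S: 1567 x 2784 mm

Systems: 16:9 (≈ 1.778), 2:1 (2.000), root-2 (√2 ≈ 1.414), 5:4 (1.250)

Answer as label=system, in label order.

P=5:4, Q=root-2, R=2:1, S=16:9

P = 266/213 ≈ 1.249 → 5:4 (1.250)
Q = 871/614 ≈ 1.419 → root-2 (1.414)
R = 2840/1419 ≈ 2.001 → 2:1 (2.000)
S = 2784/1567 ≈ 1.777 → 16:9 (1.778)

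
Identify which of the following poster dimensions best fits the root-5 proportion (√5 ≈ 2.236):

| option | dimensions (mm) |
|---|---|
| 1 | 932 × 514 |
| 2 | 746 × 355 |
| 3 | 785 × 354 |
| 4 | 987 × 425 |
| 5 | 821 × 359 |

Ratios (long/short): 1 ≈ 1.813; 2 ≈ 2.101; 3 ≈ 2.218; 4 ≈ 2.322; 5 ≈ 2.287.
root-5 ≈ 2.236; option 3 is nearest (Δ 0.018).

3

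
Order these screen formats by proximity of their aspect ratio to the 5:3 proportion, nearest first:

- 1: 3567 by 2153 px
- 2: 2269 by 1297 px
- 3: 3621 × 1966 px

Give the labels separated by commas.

Ratios: 1 = 3567 / 2153 ≈ 1.657; 2 = 2269 / 1297 ≈ 1.749; 3 = 3621 / 1966 ≈ 1.842.
|Δ from 1.667|: 1 0.010; 2 0.082; 3 0.175.

1, 2, 3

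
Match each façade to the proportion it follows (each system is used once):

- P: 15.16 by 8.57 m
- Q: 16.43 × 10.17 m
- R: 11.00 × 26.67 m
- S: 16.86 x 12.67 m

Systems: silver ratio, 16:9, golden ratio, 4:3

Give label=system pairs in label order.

P=16:9, Q=golden ratio, R=silver ratio, S=4:3

Ratios: P ≈ 1.769; Q ≈ 1.616; R ≈ 2.425; S ≈ 1.331.
Targets: silver ratio ≈ 2.414; 16:9 ≈ 1.778; golden ratio ≈ 1.618; 4:3 ≈ 1.333.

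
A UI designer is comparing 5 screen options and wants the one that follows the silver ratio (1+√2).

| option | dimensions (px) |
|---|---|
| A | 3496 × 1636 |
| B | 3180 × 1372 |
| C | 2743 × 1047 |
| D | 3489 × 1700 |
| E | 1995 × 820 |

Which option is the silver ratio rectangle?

Ratios (long/short): A ≈ 2.137; B ≈ 2.318; C ≈ 2.620; D ≈ 2.052; E ≈ 2.433.
silver ratio ≈ 2.414; option E is nearest (Δ 0.019).

E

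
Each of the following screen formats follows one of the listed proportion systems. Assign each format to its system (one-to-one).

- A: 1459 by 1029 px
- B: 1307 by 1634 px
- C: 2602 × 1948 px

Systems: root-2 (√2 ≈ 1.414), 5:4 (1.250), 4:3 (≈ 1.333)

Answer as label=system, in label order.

A=root-2, B=5:4, C=4:3

Ratios: A ≈ 1.418; B ≈ 1.250; C ≈ 1.336.
Targets: root-2 ≈ 1.414; 5:4 ≈ 1.250; 4:3 ≈ 1.333.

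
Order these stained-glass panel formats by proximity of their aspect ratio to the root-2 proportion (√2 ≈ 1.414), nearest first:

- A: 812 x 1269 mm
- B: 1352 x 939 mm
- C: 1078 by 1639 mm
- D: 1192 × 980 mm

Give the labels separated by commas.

B, C, A, D

A: 1269/812 ≈ 1.563 → |1.563 − 1.414| = 0.149
B: 1352/939 ≈ 1.440 → |1.440 − 1.414| = 0.026
C: 1639/1078 ≈ 1.520 → |1.520 − 1.414| = 0.106
D: 1192/980 ≈ 1.216 → |1.216 − 1.414| = 0.198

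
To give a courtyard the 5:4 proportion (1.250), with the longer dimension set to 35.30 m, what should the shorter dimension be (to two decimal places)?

5:4 = 1.25000.
Shorter side = 35.30 ÷ 1.25000 ≈ 28.2400 → 28.24 m.

28.24 m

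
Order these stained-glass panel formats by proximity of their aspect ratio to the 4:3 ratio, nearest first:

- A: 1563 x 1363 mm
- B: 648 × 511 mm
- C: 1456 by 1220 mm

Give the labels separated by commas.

B, C, A

A: 1563/1363 ≈ 1.147 → |1.147 − 1.333| = 0.186
B: 648/511 ≈ 1.268 → |1.268 − 1.333| = 0.065
C: 1456/1220 ≈ 1.193 → |1.193 − 1.333| = 0.140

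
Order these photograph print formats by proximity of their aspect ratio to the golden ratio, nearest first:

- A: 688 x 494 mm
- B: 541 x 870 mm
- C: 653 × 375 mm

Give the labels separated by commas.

Ratios: A = 688 / 494 ≈ 1.393; B = 870 / 541 ≈ 1.608; C = 653 / 375 ≈ 1.741.
|Δ from 1.618|: A 0.225; B 0.010; C 0.123.

B, C, A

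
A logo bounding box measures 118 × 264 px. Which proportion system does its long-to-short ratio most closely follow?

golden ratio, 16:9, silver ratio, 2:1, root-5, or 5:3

Ratio = 264 / 118 ≈ 2.237.
Distances: golden ratio 1.618 (Δ 0.619); 16:9 1.778 (Δ 0.459); silver ratio 2.414 (Δ 0.177); 2:1 2.000 (Δ 0.237); root-5 2.236 (Δ 0.001); 5:3 1.667 (Δ 0.570).

root-5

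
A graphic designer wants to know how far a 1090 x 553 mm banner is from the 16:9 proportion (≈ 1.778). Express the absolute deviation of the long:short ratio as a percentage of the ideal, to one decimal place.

10.9%

Ratio = 1090 / 553 ≈ 1.9711.
Ideal 16:9 ≈ 1.7778. |1.9711 − 1.7778| / 1.7778 ≈ 10.87% → 10.9%.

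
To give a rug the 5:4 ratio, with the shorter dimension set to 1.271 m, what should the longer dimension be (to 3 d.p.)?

1.589 m

5:4 = 1.25000.
Longer side = 1.271 × 1.25000 ≈ 1.58875 → 1.589 m.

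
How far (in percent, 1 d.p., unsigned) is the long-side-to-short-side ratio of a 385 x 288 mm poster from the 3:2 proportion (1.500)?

Ratio = 385 / 288 ≈ 1.3368.
Ideal 3:2 = 1.5000. |1.3368 − 1.5000| / 1.5000 ≈ 10.88% → 10.9%.

10.9%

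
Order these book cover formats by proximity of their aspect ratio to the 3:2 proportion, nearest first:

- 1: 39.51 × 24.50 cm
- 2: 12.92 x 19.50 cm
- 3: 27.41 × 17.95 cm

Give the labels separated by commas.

1: 39.51/24.50 ≈ 1.613 → |1.613 − 1.500| = 0.113
2: 19.50/12.92 ≈ 1.509 → |1.509 − 1.500| = 0.009
3: 27.41/17.95 ≈ 1.527 → |1.527 − 1.500| = 0.027

2, 3, 1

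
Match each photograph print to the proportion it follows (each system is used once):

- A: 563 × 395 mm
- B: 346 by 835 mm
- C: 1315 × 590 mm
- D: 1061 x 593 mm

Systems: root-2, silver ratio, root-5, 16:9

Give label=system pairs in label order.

Ratios: A ≈ 1.425; B ≈ 2.413; C ≈ 2.229; D ≈ 1.789.
Targets: root-2 ≈ 1.414; silver ratio ≈ 2.414; root-5 ≈ 2.236; 16:9 ≈ 1.778.

A=root-2, B=silver ratio, C=root-5, D=16:9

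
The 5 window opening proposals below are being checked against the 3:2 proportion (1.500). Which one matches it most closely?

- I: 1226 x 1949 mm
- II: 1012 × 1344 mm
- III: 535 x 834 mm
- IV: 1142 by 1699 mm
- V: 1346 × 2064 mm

IV

Ratios (long/short): I ≈ 1.590; II ≈ 1.328; III ≈ 1.559; IV ≈ 1.488; V ≈ 1.533.
3:2 ≈ 1.500; option IV is nearest (Δ 0.012).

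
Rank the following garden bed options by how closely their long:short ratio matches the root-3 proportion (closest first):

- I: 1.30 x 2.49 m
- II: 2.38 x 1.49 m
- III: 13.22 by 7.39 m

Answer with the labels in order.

III, II, I

I: 2.49/1.30 ≈ 1.915 → |1.915 − 1.732| = 0.183
II: 2.38/1.49 ≈ 1.597 → |1.597 − 1.732| = 0.135
III: 13.22/7.39 ≈ 1.789 → |1.789 − 1.732| = 0.057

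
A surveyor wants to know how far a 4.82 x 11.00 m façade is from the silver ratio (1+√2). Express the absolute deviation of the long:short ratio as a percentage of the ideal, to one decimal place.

5.5%

Ratio = 11.00 / 4.82 ≈ 2.2822.
Ideal silver ratio ≈ 2.4142. |2.2822 − 2.4142| / 2.4142 ≈ 5.47% → 5.5%.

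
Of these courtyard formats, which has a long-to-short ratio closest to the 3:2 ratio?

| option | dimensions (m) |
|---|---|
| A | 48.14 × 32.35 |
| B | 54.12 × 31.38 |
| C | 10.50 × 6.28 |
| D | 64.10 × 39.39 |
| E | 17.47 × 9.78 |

A

Ratios (long/short): A ≈ 1.488; B ≈ 1.725; C ≈ 1.672; D ≈ 1.627; E ≈ 1.786.
3:2 ≈ 1.500; option A is nearest (Δ 0.012).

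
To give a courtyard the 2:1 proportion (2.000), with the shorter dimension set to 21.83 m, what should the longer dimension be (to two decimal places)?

2:1 = 2.00000.
Longer side = 21.83 × 2.00000 ≈ 43.6600 → 43.66 m.

43.66 m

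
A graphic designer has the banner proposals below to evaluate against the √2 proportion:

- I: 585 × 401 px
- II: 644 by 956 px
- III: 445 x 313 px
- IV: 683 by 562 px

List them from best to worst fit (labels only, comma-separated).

I: 585/401 ≈ 1.459 → |1.459 − 1.414| = 0.045
II: 956/644 ≈ 1.484 → |1.484 − 1.414| = 0.070
III: 445/313 ≈ 1.422 → |1.422 − 1.414| = 0.008
IV: 683/562 ≈ 1.215 → |1.215 − 1.414| = 0.199

III, I, II, IV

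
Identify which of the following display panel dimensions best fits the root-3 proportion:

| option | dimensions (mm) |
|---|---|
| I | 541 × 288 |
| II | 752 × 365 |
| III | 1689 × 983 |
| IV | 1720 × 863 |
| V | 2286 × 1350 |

III

Target root-3 ≈ 1.732.
I: 1.878 (Δ0.146)  II: 2.060 (Δ0.328)  III: 1.718 (Δ0.014)  IV: 1.993 (Δ0.261)  V: 1.693 (Δ0.039)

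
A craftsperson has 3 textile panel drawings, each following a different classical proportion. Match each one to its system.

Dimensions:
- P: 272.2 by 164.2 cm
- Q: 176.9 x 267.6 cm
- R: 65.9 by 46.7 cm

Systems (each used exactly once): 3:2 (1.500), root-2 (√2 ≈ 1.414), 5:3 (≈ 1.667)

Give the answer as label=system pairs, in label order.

P = 272.2/164.2 ≈ 1.658 → 5:3 (1.667)
Q = 267.6/176.9 ≈ 1.513 → 3:2 (1.500)
R = 65.9/46.7 ≈ 1.411 → root-2 (1.414)

P=5:3, Q=3:2, R=root-2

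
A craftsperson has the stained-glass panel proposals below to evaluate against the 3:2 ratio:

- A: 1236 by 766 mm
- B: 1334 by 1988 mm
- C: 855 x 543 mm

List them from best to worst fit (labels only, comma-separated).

Ratios: A = 1236 / 766 ≈ 1.614; B = 1988 / 1334 ≈ 1.490; C = 855 / 543 ≈ 1.575.
|Δ from 1.500|: A 0.114; B 0.010; C 0.075.

B, C, A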